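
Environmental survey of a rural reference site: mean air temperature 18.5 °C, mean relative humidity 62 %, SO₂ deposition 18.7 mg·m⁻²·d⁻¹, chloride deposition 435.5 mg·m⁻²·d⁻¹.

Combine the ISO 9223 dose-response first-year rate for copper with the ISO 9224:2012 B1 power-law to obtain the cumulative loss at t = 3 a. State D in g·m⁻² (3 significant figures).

copper: T>10 °C ⇒ hinge -0.080·(18.5−10) = -0.6800
  Pd branch = 0.0053·Pd^0.26·e^(0.059·RH+f) = 0.223 μm/a
  Sd branch = 0.01025·Sd^0.27·e^(0.036·RH+0.049·T) = 1.22 μm/a
  r_corr = 0.223 + 1.22 = 1.443 μm/a
Long-term exponent b (ISO 9224 Table 2, B1) = 0.667
  D(3) = 1.443 × 3^0.667 = 1.443 × 2.081 = 3.002 μm
  Mass loss = 3.002 μm × 8.96 g/cm³ = 26.9 g·m⁻²

D(3) = 26.9 g·m⁻²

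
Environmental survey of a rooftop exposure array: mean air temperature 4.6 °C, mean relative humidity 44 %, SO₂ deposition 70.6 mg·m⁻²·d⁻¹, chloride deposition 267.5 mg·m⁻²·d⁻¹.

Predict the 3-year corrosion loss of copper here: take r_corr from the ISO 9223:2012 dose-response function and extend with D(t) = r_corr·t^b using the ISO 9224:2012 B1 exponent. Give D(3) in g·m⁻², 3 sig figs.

D(3) = 7.31 g·m⁻²

copper: temperature factor f = +0.126·(-5.4) = -0.6804
  Pd branch = 0.0053·Pd^0.26·e^(0.059·RH+f) = 0.1089 μm/a
  Sd branch = 0.01025·Sd^0.27·e^(0.036·RH+0.049·T) = 0.2831 μm/a
  r_corr = 0.1089 + 0.2831 = 0.392 μm/a
ISO 9224: D(t) = r_corr · t^b with b = 0.667 (copper, B1)
  D(3) = 0.392 × 3^0.667 = 0.392 × 2.081 = 0.8156 μm
  Mass loss = 0.8156 μm × 8.96 g/cm³ = 7.308 g·m⁻²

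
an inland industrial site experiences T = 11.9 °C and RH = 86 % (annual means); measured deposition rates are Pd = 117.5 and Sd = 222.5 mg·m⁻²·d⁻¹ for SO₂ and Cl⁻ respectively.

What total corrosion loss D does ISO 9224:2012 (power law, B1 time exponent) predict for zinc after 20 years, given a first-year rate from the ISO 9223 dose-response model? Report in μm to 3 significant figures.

D(20) = 78.6 μm

zinc: temperature factor f = -0.071·(1.9) = -0.1349
  Pd branch = 0.0129·Pd^0.44·e^(0.046·RH+f) = 4.796 μm/a
  Sd branch = 0.0175·Sd^0.57·e^(0.008·RH+0.085·T) = 2.085 μm/a
  sum: 4.796 + 2.085 → r_corr = 6.881 μm/a
Long-term exponent b (ISO 9224 Table 2, B1) = 0.813
  D(20) = 6.881 × 20^0.813 = 6.881 × 11.42 = 78.59 μm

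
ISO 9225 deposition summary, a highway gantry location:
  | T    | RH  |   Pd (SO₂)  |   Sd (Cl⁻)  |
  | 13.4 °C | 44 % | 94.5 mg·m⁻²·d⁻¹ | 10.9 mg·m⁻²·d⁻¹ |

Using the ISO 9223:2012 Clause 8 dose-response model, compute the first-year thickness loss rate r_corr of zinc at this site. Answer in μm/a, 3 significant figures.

r_corr = 0.871 μm/a

zinc: T>10 °C ⇒ hinge -0.071·(13.4−10) = -0.2414
  sulphur-dioxide contribution → 0.5675 μm/a
  chloride contribution → 0.3033 μm/a
  total first-year rate 0.8708 μm/a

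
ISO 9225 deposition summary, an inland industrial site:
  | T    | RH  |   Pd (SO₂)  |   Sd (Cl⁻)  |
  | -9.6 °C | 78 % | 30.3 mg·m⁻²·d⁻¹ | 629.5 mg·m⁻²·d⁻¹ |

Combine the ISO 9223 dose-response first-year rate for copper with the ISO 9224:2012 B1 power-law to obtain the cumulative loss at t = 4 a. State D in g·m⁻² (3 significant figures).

copper: temperature factor f = +0.126·(-19.6) = -2.4696
  Pd branch = 0.0053·Pd^0.26·e^(0.059·RH+f) = 0.1085 μm/a
  Sd branch = 0.01025·Sd^0.27·e^(0.036·RH+0.049·T) = 0.6049 μm/a
  r_corr = 0.1085 + 0.6049 = 0.7134 μm/a
Power-law: D(4) = r_corr · 4^0.667
  D(4) = 0.7134 × 4^0.667 = 0.7134 × 2.521 = 1.798 μm
  Mass loss = 1.798 μm × 8.96 g/cm³ = 16.11 g·m⁻²

D(4) = 16.1 g·m⁻²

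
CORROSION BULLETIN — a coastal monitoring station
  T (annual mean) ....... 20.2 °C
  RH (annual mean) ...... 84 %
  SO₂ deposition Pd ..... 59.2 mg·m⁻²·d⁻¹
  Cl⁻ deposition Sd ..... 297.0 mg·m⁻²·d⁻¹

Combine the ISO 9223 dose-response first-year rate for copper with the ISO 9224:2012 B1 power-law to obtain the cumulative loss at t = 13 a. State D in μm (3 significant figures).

D(13) = 19.9 μm

copper: temperature factor f = -0.080·(10.2) = -0.8160
  Pd branch = 0.0053·Pd^0.26·e^(0.059·RH+f) = 0.9617 μm/a
  Cl⁻ term: 0.01025·297.0^0.27·exp(0.036·84+0.049·20.2) = 2.64
  r_corr = 0.9617 + 2.64 = 3.601 μm/a
Long-term exponent b (ISO 9224 Table 2, B1) = 0.667
  D(13) = 3.601 × 13^0.667 = 3.601 × 5.534 = 19.93 μm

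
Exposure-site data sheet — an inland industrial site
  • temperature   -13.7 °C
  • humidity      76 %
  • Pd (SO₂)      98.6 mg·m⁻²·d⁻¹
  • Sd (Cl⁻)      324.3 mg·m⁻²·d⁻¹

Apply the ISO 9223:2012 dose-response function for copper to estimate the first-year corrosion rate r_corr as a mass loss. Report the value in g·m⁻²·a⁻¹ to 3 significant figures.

copper: temperature factor f = +0.126·(-23.7) = -2.9862
  sulphur-dioxide contribution → 0.07819 μm/a
  chloride contribution → 0.3849 μm/a
  total first-year rate 0.4631 μm/a
Convert to mass loss: 0.4631 μm/a × 8.96 g/cm³ = 4.149 g·m⁻²·a⁻¹

r_corr = 4.15 g·m⁻²·a⁻¹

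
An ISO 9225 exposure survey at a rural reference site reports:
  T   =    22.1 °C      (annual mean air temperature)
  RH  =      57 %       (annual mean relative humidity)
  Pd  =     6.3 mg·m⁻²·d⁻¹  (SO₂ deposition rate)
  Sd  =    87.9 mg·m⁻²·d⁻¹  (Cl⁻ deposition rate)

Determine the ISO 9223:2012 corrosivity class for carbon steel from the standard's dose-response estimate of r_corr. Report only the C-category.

C3

carbon steel: temperature factor f = -0.054·(12.1) = -0.6534
  Pd branch = 1.77·Pd^0.52·e^(0.02·RH+f) = 7.498 μm/a
  Sd branch = 0.102·Sd^0.62·e^(0.033·RH+0.04·T) = 25.98 μm/a
  r_corr = 7.498 + 25.98 = 33.48 μm/a
ISO 9223 Table 2 (carbon steel): 25 < 33.5 ≤ 50 μm/a ⇒ C3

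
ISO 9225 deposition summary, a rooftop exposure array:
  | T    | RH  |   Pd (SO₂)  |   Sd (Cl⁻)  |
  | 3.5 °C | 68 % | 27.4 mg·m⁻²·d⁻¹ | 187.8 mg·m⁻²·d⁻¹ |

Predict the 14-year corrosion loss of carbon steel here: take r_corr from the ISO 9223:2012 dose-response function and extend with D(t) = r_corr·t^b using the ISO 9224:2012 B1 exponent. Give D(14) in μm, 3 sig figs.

carbon steel: f(T) = +0.150·(T−10) [T≤10 °C] = -0.9750
  SO₂ term: 1.77·27.4^0.52·exp(0.02·68-0.9750) = 14.55
  Cl⁻ term: 0.102·187.8^0.62·exp(0.033·68+0.04·3.5) = 28.42
  r_corr = 14.55 + 28.42 = 42.97 μm/a
ISO 9224: D(t) = r_corr · t^b with b = 0.523 (carbon steel, B1)
  D(14) = 42.97 × 14^0.523 = 42.97 × 3.976 = 170.8 μm

D(14) = 171 μm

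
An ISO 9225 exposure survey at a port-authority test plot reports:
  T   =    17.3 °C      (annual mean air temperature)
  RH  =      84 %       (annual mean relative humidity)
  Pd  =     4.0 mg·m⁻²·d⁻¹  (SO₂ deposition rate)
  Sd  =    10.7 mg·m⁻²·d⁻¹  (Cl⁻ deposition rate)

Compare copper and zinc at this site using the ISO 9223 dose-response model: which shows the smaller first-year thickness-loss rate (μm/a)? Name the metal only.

copper: f(T) = -0.080·(T−10) [T>10 °C] = -0.5840
  sulphur-dioxide contribution → 0.6019 μm/a
  chloride contribution → 0.9335 μm/a
  total first-year rate 1.535 μm/a
zinc: temperature factor f = -0.071·(7.3) = -0.5183
  sulphur-dioxide contribution → 0.6738 μm/a
  chloride contribution → 0.5758 μm/a
  ⇒ r_corr(zinc) = 1.25 μm/a
Ordering by μm/a: copper (1.54) > zinc (1.25)

zinc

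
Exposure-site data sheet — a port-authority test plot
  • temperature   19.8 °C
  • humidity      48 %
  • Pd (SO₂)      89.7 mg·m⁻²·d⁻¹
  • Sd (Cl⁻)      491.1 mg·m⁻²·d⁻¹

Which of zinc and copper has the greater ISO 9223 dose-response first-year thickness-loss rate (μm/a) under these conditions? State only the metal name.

zinc: T>10 °C ⇒ hinge -0.071·(19.8−10) = -0.6958
  sulphur-dioxide contribution → 0.4232 μm/a
  chloride contribution → 4.728 μm/a
  ⇒ r_corr(zinc) = 5.151 μm/a
copper: temperature factor f = -0.080·(9.8) = -0.7840
  sulphur-dioxide contribution → 0.1323 μm/a
  chloride contribution → 0.8112 μm/a
  ⇒ r_corr(copper) = 0.9435 μm/a
Ordering by μm/a: zinc (5.15) > copper (0.944)

zinc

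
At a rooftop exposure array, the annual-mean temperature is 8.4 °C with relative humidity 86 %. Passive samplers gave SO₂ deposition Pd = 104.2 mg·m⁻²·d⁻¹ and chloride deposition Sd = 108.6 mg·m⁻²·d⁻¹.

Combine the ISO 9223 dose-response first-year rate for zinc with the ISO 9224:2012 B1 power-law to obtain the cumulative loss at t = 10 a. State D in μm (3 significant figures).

D(10) = 38.5 μm

zinc: temperature factor f = +0.038·(-1.6) = -0.0608
  sulphur-dioxide contribution → 4.899 μm/a
  chloride contribution → 1.029 μm/a
  total first-year rate 5.928 μm/a
ISO 9224: D(t) = r_corr · t^b with b = 0.813 (zinc, B1)
  D(10) = 5.928 × 10^0.813 = 5.928 × 6.501 = 38.54 μm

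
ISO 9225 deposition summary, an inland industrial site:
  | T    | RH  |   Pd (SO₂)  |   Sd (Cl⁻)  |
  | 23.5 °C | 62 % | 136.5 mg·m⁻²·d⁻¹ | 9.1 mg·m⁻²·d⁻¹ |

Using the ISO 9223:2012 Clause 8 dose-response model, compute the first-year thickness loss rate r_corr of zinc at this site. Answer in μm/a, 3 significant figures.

zinc: T>10 °C ⇒ hinge -0.071·(23.5−10) = -0.9585
  SO₂ term: 0.0129·136.5^0.44·exp(0.046·62-0.9585) = 0.7454
  Cl⁻ term: 0.0175·9.1^0.57·exp(0.008·62+0.085·23.5) = 0.7458
  sum: 0.7454 + 0.7458 → r_corr = 1.491 μm/a

r_corr = 1.49 μm/a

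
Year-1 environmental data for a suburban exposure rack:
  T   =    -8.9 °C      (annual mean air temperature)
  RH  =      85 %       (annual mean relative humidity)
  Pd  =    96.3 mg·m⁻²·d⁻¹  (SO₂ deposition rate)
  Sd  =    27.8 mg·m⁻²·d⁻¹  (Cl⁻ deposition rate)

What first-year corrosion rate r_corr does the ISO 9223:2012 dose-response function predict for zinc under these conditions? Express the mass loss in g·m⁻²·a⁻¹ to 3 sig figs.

zinc: temperature factor f = +0.038·(-18.9) = -0.7182
  Pd branch = 0.0129·Pd^0.44·e^(0.046·RH+f) = 2.342 μm/a
  Cl⁻ term: 0.0175·27.8^0.57·exp(0.008·85+0.085·-8.9) = 0.1079
  r_corr = 2.342 + 0.1079 = 2.45 μm/a
Convert to mass loss: 2.45 μm/a × 7.14 g/cm³ = 17.49 g·m⁻²·a⁻¹

r_corr = 17.5 g·m⁻²·a⁻¹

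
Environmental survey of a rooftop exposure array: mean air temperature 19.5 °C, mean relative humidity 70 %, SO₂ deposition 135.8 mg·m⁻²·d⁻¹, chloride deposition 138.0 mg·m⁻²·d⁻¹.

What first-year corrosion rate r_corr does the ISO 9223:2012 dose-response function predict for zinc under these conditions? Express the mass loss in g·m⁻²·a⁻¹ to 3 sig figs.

r_corr = 29.2 g·m⁻²·a⁻¹

zinc: f(T) = -0.071·(T−10) [T>10 °C] = -0.6745
  SO₂ term: 0.0129·135.8^0.44·exp(0.046·70-0.6745) = 1.427
  Sd branch = 0.0175·Sd^0.57·e^(0.008·RH+0.085·T) = 2.666 μm/a
  r_corr = 1.427 + 2.666 = 4.093 μm/a
Convert to mass loss: 4.093 μm/a × 7.14 g/cm³ = 29.23 g·m⁻²·a⁻¹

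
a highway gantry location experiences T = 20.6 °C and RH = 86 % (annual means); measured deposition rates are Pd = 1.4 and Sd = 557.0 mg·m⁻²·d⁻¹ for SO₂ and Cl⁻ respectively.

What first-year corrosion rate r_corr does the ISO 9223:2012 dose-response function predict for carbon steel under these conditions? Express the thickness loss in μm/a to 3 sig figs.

carbon steel: temperature factor f = -0.054·(10.6) = -0.5724
  SO₂ term: 1.77·1.4^0.52·exp(0.02·86-0.5724) = 6.643
  Sd branch = 0.102·Sd^0.62·e^(0.033·RH+0.04·T) = 200.2 μm/a
  r_corr = 6.643 + 200.2 = 206.8 μm/a

r_corr = 207 μm/a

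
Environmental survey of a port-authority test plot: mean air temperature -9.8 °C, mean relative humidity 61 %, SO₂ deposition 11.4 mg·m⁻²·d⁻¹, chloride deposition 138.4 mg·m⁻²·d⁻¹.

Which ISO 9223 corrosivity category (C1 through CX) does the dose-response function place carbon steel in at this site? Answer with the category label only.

carbon steel: f(T) = +0.150·(T−10) [T≤10 °C] = -2.9700
  sulphur-dioxide contribution → 1.09 μm/a
  chloride contribution → 10.97 μm/a
  total first-year rate 12.06 μm/a
Category bounds: 1.3…25 μm/a bracket r_corr ⇒ C2

C2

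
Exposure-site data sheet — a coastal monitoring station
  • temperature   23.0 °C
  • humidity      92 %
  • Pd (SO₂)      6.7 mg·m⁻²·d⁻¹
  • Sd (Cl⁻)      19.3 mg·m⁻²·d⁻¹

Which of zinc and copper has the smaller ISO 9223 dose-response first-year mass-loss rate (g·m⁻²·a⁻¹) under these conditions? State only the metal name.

zinc: temperature factor f = -0.071·(13.0) = -0.9230
  SO₂ term: 0.0129·6.7^0.44·exp(0.046·92-0.9230) = 0.815
  Sd branch = 0.0175·Sd^0.57·e^(0.008·RH+0.085·T) = 1.395 μm/a
  sum: 0.815 + 1.395 → r_corr = 2.21 μm/a
  mass loss = 2.21 μm/a × 7.14 g/cm³ = 15.78 g·m⁻²·a⁻¹
copper: f(T) = -0.080·(T−10) [T>10 °C] = -1.0400
  Pd branch = 0.0053·Pd^0.26·e^(0.059·RH+f) = 0.6994 μm/a
  Sd branch = 0.01025·Sd^0.27·e^(0.036·RH+0.049·T) = 1.93 μm/a
  sum: 0.6994 + 1.93 → r_corr = 2.63 μm/a
  mass loss = 2.63 μm/a × 8.96 g/cm³ = 23.56 g·m⁻²·a⁻¹
Ordering by g·m⁻²·a⁻¹: copper (23.6) > zinc (15.8)

zinc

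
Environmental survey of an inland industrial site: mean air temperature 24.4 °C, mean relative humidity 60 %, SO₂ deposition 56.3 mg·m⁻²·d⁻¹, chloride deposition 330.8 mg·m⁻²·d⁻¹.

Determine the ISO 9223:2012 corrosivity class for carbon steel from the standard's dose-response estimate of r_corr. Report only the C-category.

carbon steel: temperature factor f = -0.054·(14.4) = -0.7776
  sulphur-dioxide contribution → 21.96 μm/a
  chloride contribution → 71.53 μm/a
  total first-year rate 93.5 μm/a
ISO 9223 Table 2 (carbon steel): 80 < 93.5 ≤ 200 μm/a ⇒ C5

C5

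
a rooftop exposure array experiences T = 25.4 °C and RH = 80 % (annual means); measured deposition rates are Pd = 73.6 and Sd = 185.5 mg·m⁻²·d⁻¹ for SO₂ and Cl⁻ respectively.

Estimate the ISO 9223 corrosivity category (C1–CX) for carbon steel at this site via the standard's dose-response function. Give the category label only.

carbon steel: f(T) = -0.054·(T−10) [T>10 °C] = -0.8316
  SO₂ term: 1.77·73.6^0.52·exp(0.02·80-0.8316) = 35.68
  Cl⁻ term: 0.102·185.5^0.62·exp(0.033·80+0.04·25.4) = 100.6
  sum: 35.68 + 100.6 → r_corr = 136.3 μm/a
Category bounds: 80…200 μm/a bracket r_corr ⇒ C5

C5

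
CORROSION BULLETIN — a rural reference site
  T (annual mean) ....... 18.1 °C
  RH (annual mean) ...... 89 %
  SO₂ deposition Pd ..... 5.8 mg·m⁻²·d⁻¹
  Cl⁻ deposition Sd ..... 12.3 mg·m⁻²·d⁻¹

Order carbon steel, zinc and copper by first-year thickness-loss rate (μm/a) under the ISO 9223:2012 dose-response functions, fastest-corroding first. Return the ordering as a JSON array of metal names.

carbon steel: T>10 °C ⇒ hinge -0.054·(18.1−10) = -0.4374
  sulphur-dioxide contribution → 16.91 μm/a
  chloride contribution → 18.81 μm/a
  ⇒ r_corr(carbon steel) = 35.71 μm/a
zinc: temperature factor f = -0.071·(8.1) = -0.5751
  sulphur-dioxide contribution → 0.9435 μm/a
  chloride contribution → 0.6945 μm/a
  ⇒ r_corr(zinc) = 1.638 μm/a
copper: f(T) = -0.080·(T−10) [T>10 °C] = -0.6480
  sulphur-dioxide contribution → 0.8353 μm/a
  chloride contribution → 1.207 μm/a
  total first-year rate 2.042 μm/a
Ordering by μm/a: carbon steel (35.7) > copper (2.04) > zinc (1.64)

["carbon steel", "copper", "zinc"]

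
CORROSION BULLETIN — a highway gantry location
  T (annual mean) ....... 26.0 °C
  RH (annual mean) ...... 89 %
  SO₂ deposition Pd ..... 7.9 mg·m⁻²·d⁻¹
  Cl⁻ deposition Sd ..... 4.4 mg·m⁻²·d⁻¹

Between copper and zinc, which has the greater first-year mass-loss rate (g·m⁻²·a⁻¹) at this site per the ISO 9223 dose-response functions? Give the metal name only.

copper

copper: T>10 °C ⇒ hinge -0.080·(26.0−10) = -1.2800
  Pd branch = 0.0053·Pd^0.26·e^(0.059·RH+f) = 0.4811 μm/a
  Sd branch = 0.01025·Sd^0.27·e^(0.036·RH+0.049·T) = 1.347 μm/a
  sum: 0.4811 + 1.347 → r_corr = 1.828 μm/a
  mass loss = 1.828 μm/a × 8.96 g/cm³ = 16.38 g·m⁻²·a⁻¹
zinc: f(T) = -0.071·(T−10) [T>10 °C] = -1.1360
  Pd branch = 0.0129·Pd^0.44·e^(0.046·RH+f) = 0.6169 μm/a
  Cl⁻ term: 0.0175·4.4^0.57·exp(0.008·89+0.085·26.0) = 0.7565
  sum: 0.6169 + 0.7565 → r_corr = 1.373 μm/a
  mass loss = 1.373 μm/a × 7.14 g/cm³ = 9.806 g·m⁻²·a⁻¹
Ordering by g·m⁻²·a⁻¹: copper (16.4) > zinc (9.81)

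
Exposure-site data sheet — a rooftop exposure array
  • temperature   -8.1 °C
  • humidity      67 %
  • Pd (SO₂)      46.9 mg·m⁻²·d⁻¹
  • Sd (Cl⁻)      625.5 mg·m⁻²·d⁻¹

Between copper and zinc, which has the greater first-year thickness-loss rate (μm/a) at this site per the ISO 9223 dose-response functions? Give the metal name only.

copper: f(T) = +0.126·(T−10) [T≤10 °C] = -2.2806
  SO₂ term: 0.0053·46.9^0.26·exp(0.059·67-2.2806) = 0.07675
  Cl⁻ term: 0.01025·625.5^0.27·exp(0.036·67+0.049·-8.1) = 0.4374
  sum: 0.07675 + 0.4374 → r_corr = 0.5141 μm/a
zinc: f(T) = +0.038·(T−10) [T≤10 °C] = -0.6878
  Pd branch = 0.0129·Pd^0.44·e^(0.046·RH+f) = 0.7686 μm/a
  Sd branch = 0.0175·Sd^0.57·e^(0.008·RH+0.085·T) = 0.5897 μm/a
  r_corr = 0.7686 + 0.5897 = 1.358 μm/a
Ordering by μm/a: zinc (1.36) > copper (0.514)

zinc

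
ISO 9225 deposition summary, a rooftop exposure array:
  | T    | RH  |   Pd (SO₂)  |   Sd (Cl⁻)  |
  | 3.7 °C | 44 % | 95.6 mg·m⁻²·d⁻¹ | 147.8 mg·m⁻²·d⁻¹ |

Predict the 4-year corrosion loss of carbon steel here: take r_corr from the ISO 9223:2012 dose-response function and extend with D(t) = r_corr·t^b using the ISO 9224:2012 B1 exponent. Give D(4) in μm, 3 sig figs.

carbon steel: temperature factor f = +0.150·(-6.3) = -0.9450
  SO₂ term: 1.77·95.6^0.52·exp(0.02·44-0.9450) = 17.77
  Sd branch = 0.102·Sd^0.62·e^(0.033·RH+0.04·T) = 11.19 μm/a
  sum: 17.77 + 11.19 → r_corr = 28.95 μm/a
Power-law: D(4) = r_corr · 4^0.523
  D(4) = 28.95 × 4^0.523 = 28.95 × 2.065 = 59.78 μm

D(4) = 59.8 μm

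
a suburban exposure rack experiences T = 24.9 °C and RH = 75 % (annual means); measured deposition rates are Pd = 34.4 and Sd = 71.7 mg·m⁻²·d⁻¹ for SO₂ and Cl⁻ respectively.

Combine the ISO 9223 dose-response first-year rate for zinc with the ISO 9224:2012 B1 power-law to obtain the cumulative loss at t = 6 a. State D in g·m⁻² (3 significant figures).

zinc: temperature factor f = -0.071·(14.9) = -1.0579
  Pd branch = 0.0129·Pd^0.44·e^(0.046·RH+f) = 0.6692 μm/a
  Cl⁻ term: 0.0175·71.7^0.57·exp(0.008·75+0.085·24.9) = 3.023
  sum: 0.6692 + 3.023 → r_corr = 3.692 μm/a
Long-term exponent b (ISO 9224 Table 2, B1) = 0.813
  D(6) = 3.692 × 6^0.813 = 3.692 × 4.292 = 15.85 μm
  Mass loss = 15.85 μm × 7.14 g/cm³ = 113.1 g·m⁻²

D(6) = 113 g·m⁻²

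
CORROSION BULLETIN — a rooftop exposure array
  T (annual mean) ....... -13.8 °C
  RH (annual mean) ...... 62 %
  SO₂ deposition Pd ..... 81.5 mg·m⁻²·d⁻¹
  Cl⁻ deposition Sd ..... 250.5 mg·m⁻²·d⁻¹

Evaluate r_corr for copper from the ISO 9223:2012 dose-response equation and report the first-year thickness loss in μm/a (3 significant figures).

copper: f(T) = +0.126·(T−10) [T≤10 °C] = -2.9988
  SO₂ term: 0.0053·81.5^0.26·exp(0.059·62-2.9988) = 0.03217
  Cl⁻ term: 0.01025·250.5^0.27·exp(0.036·62+0.049·-13.8) = 0.2158
  sum: 0.03217 + 0.2158 → r_corr = 0.248 μm/a

r_corr = 0.248 μm/a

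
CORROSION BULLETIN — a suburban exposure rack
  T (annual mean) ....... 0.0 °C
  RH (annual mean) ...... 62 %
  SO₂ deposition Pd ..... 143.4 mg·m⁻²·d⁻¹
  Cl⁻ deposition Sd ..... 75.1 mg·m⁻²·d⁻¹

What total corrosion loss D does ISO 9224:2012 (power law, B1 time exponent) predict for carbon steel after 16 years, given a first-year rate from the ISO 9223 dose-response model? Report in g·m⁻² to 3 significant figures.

carbon steel: f(T) = +0.150·(T−10) [T≤10 °C] = -1.5000
  sulphur-dioxide contribution → 18.05 μm/a
  chloride contribution → 11.48 μm/a
  total first-year rate 29.53 μm/a
Long-term exponent b (ISO 9224 Table 2, B1) = 0.523
  D(16) = 29.53 × 16^0.523 = 29.53 × 4.263 = 125.9 μm
  Mass loss = 125.9 μm × 7.85 g/cm³ = 988.4 g·m⁻²

D(16) = 988 g·m⁻²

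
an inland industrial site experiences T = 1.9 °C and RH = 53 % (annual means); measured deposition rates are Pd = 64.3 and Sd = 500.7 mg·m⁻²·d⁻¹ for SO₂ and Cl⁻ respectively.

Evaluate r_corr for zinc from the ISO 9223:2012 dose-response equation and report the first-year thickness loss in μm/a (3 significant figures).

zinc: T≤10 °C ⇒ hinge +0.038·(1.9−10) = -0.3078
  SO₂ term: 0.0129·64.3^0.44·exp(0.046·53-0.3078) = 0.6782
  Sd branch = 0.0175·Sd^0.57·e^(0.008·RH+0.085·T) = 1.087 μm/a
  sum: 0.6782 + 1.087 → r_corr = 1.765 μm/a

r_corr = 1.76 μm/a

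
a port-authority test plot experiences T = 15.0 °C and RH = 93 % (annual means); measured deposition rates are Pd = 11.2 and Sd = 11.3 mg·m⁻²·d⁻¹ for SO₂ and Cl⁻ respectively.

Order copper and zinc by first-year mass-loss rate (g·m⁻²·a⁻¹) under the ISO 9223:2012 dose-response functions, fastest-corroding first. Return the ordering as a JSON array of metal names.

copper: f(T) = -0.080·(T−10) [T>10 °C] = -0.4000
  sulphur-dioxide contribution → 1.608 μm/a
  chloride contribution → 1.17 μm/a
  total first-year rate 2.778 μm/a
  mass loss = 2.778 μm/a × 8.96 g/cm³ = 24.89 g·m⁻²·a⁻¹
zinc: temperature factor f = -0.071·(5.0) = -0.3550
  sulphur-dioxide contribution → 1.888 μm/a
  chloride contribution → 0.525 μm/a
  ⇒ r_corr(zinc) = 2.413 μm/a
  mass loss = 2.413 μm/a × 7.14 g/cm³ = 17.23 g·m⁻²·a⁻¹
Ordering by g·m⁻²·a⁻¹: copper (24.9) > zinc (17.2)

["copper", "zinc"]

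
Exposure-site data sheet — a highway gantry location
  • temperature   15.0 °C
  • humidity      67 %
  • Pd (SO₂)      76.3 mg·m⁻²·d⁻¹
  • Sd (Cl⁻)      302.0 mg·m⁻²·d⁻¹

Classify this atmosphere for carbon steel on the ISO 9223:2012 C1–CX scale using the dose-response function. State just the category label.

carbon steel: T>10 °C ⇒ hinge -0.054·(15.0−10) = -0.2700
  Pd branch = 1.77·Pd^0.52·e^(0.02·RH+f) = 49.16 μm/a
  Sd branch = 0.102·Sd^0.62·e^(0.033·RH+0.04·T) = 58.48 μm/a
  sum: 49.16 + 58.48 → r_corr = 107.6 μm/a
Category bounds: 80…200 μm/a bracket r_corr ⇒ C5

C5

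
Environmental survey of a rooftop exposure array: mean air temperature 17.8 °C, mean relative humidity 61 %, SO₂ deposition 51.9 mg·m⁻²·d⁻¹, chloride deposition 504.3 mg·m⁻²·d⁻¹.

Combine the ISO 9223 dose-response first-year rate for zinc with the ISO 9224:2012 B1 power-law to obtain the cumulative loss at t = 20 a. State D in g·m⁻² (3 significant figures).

D(20) = 423 g·m⁻²

zinc: T>10 °C ⇒ hinge -0.071·(17.8−10) = -0.5538
  SO₂ term: 0.0129·51.9^0.44·exp(0.046·61-0.5538) = 0.6972
  Cl⁻ term: 0.0175·504.3^0.57·exp(0.008·61+0.085·17.8) = 4.494
  r_corr = 0.6972 + 4.494 = 5.191 μm/a
Long-term exponent b (ISO 9224 Table 2, B1) = 0.813
  D(20) = 5.191 × 20^0.813 = 5.191 × 11.42 = 59.29 μm
  Mass loss = 59.29 μm × 7.14 g/cm³ = 423.3 g·m⁻²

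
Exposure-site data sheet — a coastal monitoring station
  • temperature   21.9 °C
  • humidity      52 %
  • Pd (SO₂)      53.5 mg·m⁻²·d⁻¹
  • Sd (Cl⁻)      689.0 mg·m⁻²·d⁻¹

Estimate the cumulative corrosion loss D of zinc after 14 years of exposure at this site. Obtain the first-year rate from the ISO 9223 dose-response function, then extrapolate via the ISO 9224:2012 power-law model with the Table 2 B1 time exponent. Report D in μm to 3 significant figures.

D(14) = 63.5 μm

zinc: temperature factor f = -0.071·(11.9) = -0.8449
  sulphur-dioxide contribution → 0.3491 μm/a
  chloride contribution → 7.078 μm/a
  total first-year rate 7.427 μm/a
Long-term exponent b (ISO 9224 Table 2, B1) = 0.813
  D(14) = 7.427 × 14^0.813 = 7.427 × 8.547 = 63.48 μm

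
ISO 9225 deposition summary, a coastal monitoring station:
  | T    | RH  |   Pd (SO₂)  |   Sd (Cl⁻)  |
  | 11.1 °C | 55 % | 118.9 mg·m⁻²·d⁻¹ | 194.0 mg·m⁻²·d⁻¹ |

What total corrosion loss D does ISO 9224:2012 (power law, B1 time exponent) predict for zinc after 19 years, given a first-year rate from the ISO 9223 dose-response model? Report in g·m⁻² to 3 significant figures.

zinc: T>10 °C ⇒ hinge -0.071·(11.1−10) = -0.0781
  sulphur-dioxide contribution → 1.226 μm/a
  chloride contribution → 1.406 μm/a
  total first-year rate 2.632 μm/a
Long-term exponent b (ISO 9224 Table 2, B1) = 0.813
  D(19) = 2.632 × 19^0.813 = 2.632 × 10.96 = 28.83 μm
  Mass loss = 28.83 μm × 7.14 g/cm³ = 205.9 g·m⁻²

D(19) = 206 g·m⁻²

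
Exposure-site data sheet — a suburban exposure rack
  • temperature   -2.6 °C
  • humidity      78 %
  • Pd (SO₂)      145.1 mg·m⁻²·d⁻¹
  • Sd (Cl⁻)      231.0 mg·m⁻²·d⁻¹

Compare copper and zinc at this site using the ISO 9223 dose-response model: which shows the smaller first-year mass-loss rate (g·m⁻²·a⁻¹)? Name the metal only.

copper

copper: T≤10 °C ⇒ hinge +0.126·(-2.6−10) = -1.5876
  Pd branch = 0.0053·Pd^0.26·e^(0.059·RH+f) = 0.394 μm/a
  Sd branch = 0.01025·Sd^0.27·e^(0.036·RH+0.049·T) = 0.6502 μm/a
  r_corr = 0.394 + 0.6502 = 1.044 μm/a
  mass loss = 1.044 μm/a × 8.96 g/cm³ = 9.356 g·m⁻²·a⁻¹
zinc: temperature factor f = +0.038·(-12.6) = -0.4788
  SO₂ term: 0.0129·145.1^0.44·exp(0.046·78-0.4788) = 2.582
  Cl⁻ term: 0.0175·231.0^0.57·exp(0.008·78+0.085·-2.6) = 0.5825
  sum: 2.582 + 0.5825 → r_corr = 3.165 μm/a
  mass loss = 3.165 μm/a × 7.14 g/cm³ = 22.6 g·m⁻²·a⁻¹
Ordering by g·m⁻²·a⁻¹: zinc (22.6) > copper (9.36)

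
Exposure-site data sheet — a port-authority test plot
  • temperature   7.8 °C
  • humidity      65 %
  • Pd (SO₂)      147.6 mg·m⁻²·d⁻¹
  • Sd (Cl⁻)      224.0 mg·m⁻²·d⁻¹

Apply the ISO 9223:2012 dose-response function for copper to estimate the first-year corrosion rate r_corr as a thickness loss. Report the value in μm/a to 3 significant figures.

r_corr = 1.35 μm/a

copper: f(T) = +0.126·(T−10) [T≤10 °C] = -0.2772
  Pd branch = 0.0053·Pd^0.26·e^(0.059·RH+f) = 0.6814 μm/a
  Cl⁻ term: 0.01025·224.0^0.27·exp(0.036·65+0.049·7.8) = 0.6722
  sum: 0.6814 + 0.6722 → r_corr = 1.354 μm/a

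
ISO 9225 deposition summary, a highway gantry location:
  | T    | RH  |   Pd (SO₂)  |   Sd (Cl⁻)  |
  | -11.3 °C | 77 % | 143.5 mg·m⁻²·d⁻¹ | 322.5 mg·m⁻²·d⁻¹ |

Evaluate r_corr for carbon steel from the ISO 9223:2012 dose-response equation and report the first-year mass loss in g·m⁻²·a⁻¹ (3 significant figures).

r_corr = 267 g·m⁻²·a⁻¹

carbon steel: temperature factor f = +0.150·(-21.3) = -3.1950
  SO₂ term: 1.77·143.5^0.52·exp(0.02·77-3.1950) = 4.475
  Cl⁻ term: 0.102·322.5^0.62·exp(0.033·77+0.04·-11.3) = 29.59
  sum: 4.475 + 29.59 → r_corr = 34.06 μm/a
Convert to mass loss: 34.06 μm/a × 7.85 g/cm³ = 267.4 g·m⁻²·a⁻¹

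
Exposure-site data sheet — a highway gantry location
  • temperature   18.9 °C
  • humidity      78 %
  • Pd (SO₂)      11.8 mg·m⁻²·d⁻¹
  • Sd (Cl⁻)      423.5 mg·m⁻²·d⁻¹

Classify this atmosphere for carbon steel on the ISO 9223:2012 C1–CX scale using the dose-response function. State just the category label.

carbon steel: T>10 °C ⇒ hinge -0.054·(18.9−10) = -0.4806
  Pd branch = 1.77·Pd^0.52·e^(0.02·RH+f) = 18.8 μm/a
  Cl⁻ term: 0.102·423.5^0.62·exp(0.033·78+0.04·18.9) = 121.2
  r_corr = 18.8 + 121.2 = 140 μm/a
Category bounds: 80…200 μm/a bracket r_corr ⇒ C5

C5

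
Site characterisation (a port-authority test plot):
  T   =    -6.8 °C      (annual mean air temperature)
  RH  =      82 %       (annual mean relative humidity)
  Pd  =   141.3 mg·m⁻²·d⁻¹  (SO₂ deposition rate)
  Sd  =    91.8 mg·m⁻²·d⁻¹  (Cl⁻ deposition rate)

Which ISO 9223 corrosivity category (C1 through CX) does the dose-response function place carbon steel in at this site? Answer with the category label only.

carbon steel: T≤10 °C ⇒ hinge +0.150·(-6.8−10) = -2.5200
  Pd branch = 1.77·Pd^0.52·e^(0.02·RH+f) = 9.635 μm/a
  Sd branch = 0.102·Sd^0.62·e^(0.033·RH+0.04·T) = 19.17 μm/a
  sum: 9.635 + 19.17 → r_corr = 28.81 μm/a
Category bounds: 25…50 μm/a bracket r_corr ⇒ C3

C3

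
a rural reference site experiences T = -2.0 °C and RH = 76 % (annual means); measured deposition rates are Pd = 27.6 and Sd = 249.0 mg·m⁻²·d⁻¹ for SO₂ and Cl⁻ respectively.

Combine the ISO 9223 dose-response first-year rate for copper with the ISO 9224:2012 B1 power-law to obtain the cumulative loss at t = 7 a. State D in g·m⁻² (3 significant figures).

copper: f(T) = +0.126·(T−10) [T≤10 °C] = -1.5120
  Pd branch = 0.0053·Pd^0.26·e^(0.059·RH+f) = 0.2453 μm/a
  Cl⁻ term: 0.01025·249.0^0.27·exp(0.036·76+0.049·-2.0) = 0.6359
  sum: 0.2453 + 0.6359 → r_corr = 0.8811 μm/a
Long-term exponent b (ISO 9224 Table 2, B1) = 0.667
  D(7) = 0.8811 × 7^0.667 = 0.8811 × 3.662 = 3.226 μm
  Mass loss = 3.226 μm × 8.96 g/cm³ = 28.91 g·m⁻²

D(7) = 28.9 g·m⁻²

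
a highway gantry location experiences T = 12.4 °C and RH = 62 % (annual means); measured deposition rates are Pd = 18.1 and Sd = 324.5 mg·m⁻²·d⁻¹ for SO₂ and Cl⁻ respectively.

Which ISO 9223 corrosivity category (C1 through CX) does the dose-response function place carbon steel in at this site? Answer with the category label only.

carbon steel: T>10 °C ⇒ hinge -0.054·(12.4−10) = -0.1296
  sulphur-dioxide contribution → 24.22 μm/a
  chloride contribution → 46.72 μm/a
  ⇒ r_corr(carbon steel) = 70.94 μm/a
Category bounds: 50…80 μm/a bracket r_corr ⇒ C4

C4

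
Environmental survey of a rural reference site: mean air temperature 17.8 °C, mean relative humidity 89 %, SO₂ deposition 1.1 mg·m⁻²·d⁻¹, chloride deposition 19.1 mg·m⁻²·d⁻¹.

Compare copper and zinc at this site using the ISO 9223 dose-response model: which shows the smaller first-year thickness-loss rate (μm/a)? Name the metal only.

zinc

copper: f(T) = -0.080·(T−10) [T>10 °C] = -0.6240
  sulphur-dioxide contribution → 0.5553 μm/a
  chloride contribution → 1.339 μm/a
  total first-year rate 1.895 μm/a
zinc: T>10 °C ⇒ hinge -0.071·(17.8−10) = -0.5538
  sulphur-dioxide contribution → 0.4638 μm/a
  chloride contribution → 0.87 μm/a
  ⇒ r_corr(zinc) = 1.334 μm/a
Ordering by μm/a: copper (1.89) > zinc (1.33)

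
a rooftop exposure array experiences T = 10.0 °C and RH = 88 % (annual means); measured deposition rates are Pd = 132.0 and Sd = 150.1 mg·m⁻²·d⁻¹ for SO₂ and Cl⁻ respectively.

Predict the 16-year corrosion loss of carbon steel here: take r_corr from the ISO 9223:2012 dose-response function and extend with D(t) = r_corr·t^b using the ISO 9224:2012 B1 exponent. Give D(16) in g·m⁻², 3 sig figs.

carbon steel: temperature factor f = +0.150·(0.0) = +0.0000
  SO₂ term: 1.77·132.0^0.52·exp(0.02·88+0.0000) = 130.3
  Cl⁻ term: 0.102·150.1^0.62·exp(0.033·88+0.04·10.0) = 62.07
  r_corr = 130.3 + 62.07 = 192.4 μm/a
Power-law: D(16) = r_corr · 16^0.523
  D(16) = 192.4 × 16^0.523 = 192.4 × 4.263 = 820.2 μm
  Mass loss = 820.2 μm × 7.85 g/cm³ = 6439 g·m⁻²

D(16) = 6.44e+03 g·m⁻²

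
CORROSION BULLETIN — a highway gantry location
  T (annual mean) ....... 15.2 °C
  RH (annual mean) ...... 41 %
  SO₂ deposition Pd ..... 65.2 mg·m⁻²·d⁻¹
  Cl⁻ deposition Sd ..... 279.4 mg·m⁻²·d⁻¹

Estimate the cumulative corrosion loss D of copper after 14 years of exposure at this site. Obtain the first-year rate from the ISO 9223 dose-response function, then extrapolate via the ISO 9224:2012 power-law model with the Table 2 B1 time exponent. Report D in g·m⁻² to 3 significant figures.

D(14) = 28.6 g·m⁻²

copper: f(T) = -0.080·(T−10) [T>10 °C] = -0.4160
  sulphur-dioxide contribution → 0.1164 μm/a
  chloride contribution → 0.4322 μm/a
  ⇒ r_corr(copper) = 0.5486 μm/a
ISO 9224: D(t) = r_corr · t^b with b = 0.667 (copper, B1)
  D(14) = 0.5486 × 14^0.667 = 0.5486 × 5.814 = 3.189 μm
  Mass loss = 3.189 μm × 8.96 g/cm³ = 28.58 g·m⁻²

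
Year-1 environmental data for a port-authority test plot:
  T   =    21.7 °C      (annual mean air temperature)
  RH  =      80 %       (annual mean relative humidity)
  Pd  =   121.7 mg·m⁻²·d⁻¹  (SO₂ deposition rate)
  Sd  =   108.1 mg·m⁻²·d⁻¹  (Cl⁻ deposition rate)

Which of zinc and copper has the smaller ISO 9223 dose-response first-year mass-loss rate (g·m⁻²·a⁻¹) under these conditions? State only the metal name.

copper

zinc: T>10 °C ⇒ hinge -0.071·(21.7−10) = -0.8307
  SO₂ term: 0.0129·121.7^0.44·exp(0.046·80-0.8307) = 1.843
  Sd branch = 0.0175·Sd^0.57·e^(0.008·RH+0.085·T) = 3.029 μm/a
  r_corr = 1.843 + 3.029 = 4.872 μm/a
  mass loss = 4.872 μm/a × 7.14 g/cm³ = 34.79 g·m⁻²·a⁻¹
copper: temperature factor f = -0.080·(11.7) = -0.9360
  SO₂ term: 0.0053·121.7^0.26·exp(0.059·80-0.9360) = 0.8125
  Cl⁻ term: 0.01025·108.1^0.27·exp(0.036·80+0.049·21.7) = 1.872
  sum: 0.8125 + 1.872 → r_corr = 2.685 μm/a
  mass loss = 2.685 μm/a × 8.96 g/cm³ = 24.06 g·m⁻²·a⁻¹
Ordering by g·m⁻²·a⁻¹: zinc (34.8) > copper (24.1)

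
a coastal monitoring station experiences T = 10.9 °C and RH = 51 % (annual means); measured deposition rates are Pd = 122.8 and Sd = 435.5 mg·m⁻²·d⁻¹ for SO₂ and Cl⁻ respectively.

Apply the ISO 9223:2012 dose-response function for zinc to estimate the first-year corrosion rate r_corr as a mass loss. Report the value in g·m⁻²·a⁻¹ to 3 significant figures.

zinc: T>10 °C ⇒ hinge -0.071·(10.9−10) = -0.0639
  sulphur-dioxide contribution → 1.049 μm/a
  chloride contribution → 2.122 μm/a
  total first-year rate 3.172 μm/a
Convert to mass loss: 3.172 μm/a × 7.14 g/cm³ = 22.65 g·m⁻²·a⁻¹

r_corr = 22.6 g·m⁻²·a⁻¹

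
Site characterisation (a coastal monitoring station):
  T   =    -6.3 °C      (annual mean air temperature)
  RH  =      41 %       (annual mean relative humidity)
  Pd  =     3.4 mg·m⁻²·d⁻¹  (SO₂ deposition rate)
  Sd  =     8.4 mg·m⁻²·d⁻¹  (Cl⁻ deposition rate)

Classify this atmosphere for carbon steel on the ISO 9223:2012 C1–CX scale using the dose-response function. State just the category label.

carbon steel: f(T) = +0.150·(T−10) [T≤10 °C] = -2.4450
  sulphur-dioxide contribution → 0.6586 μm/a
  chloride contribution → 1.148 μm/a
  ⇒ r_corr(carbon steel) = 1.806 μm/a
Category bounds: 1.3…25 μm/a bracket r_corr ⇒ C2

C2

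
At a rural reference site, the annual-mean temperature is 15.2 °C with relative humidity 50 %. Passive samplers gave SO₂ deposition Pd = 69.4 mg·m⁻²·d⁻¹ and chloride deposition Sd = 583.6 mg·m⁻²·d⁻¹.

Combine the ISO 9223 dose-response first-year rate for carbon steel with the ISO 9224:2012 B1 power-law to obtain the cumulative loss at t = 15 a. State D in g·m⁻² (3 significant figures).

D(15) = 2.70e+03 g·m⁻²

carbon steel: T>10 °C ⇒ hinge -0.054·(15.2−10) = -0.2808
  sulphur-dioxide contribution → 32.95 μm/a
  chloride contribution → 50.61 μm/a
  total first-year rate 83.56 μm/a
Long-term exponent b (ISO 9224 Table 2, B1) = 0.523
  D(15) = 83.56 × 15^0.523 = 83.56 × 4.122 = 344.4 μm
  Mass loss = 344.4 μm × 7.85 g/cm³ = 2704 g·m⁻²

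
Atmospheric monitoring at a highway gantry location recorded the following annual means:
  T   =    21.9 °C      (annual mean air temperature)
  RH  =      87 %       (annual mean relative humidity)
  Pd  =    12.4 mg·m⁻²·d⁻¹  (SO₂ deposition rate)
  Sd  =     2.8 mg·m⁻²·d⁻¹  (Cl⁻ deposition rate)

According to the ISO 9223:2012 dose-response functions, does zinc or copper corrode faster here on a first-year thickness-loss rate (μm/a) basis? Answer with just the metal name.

zinc: f(T) = -0.071·(T−10) [T>10 °C] = -0.8449
  SO₂ term: 0.0129·12.4^0.44·exp(0.046·87-0.8449) = 0.9179
  Cl⁻ term: 0.0175·2.8^0.57·exp(0.008·87+0.085·21.9) = 0.4061
  r_corr = 0.9179 + 0.4061 = 1.324 μm/a
copper: temperature factor f = -0.080·(11.9) = -0.9520
  Pd branch = 0.0053·Pd^0.26·e^(0.059·RH+f) = 0.6673 μm/a
  Cl⁻ term: 0.01025·2.8^0.27·exp(0.036·87+0.049·21.9) = 0.9072
  r_corr = 0.6673 + 0.9072 = 1.575 μm/a
Ordering by μm/a: copper (1.57) > zinc (1.32)

copper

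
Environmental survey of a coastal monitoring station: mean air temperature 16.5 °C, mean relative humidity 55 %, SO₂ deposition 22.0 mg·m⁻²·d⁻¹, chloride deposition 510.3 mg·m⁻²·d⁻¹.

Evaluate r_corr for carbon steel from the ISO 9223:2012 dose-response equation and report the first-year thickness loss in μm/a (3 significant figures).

carbon steel: temperature factor f = -0.054·(6.5) = -0.3510
  sulphur-dioxide contribution → 18.68 μm/a
  chloride contribution → 57.85 μm/a
  total first-year rate 76.53 μm/a

r_corr = 76.5 μm/a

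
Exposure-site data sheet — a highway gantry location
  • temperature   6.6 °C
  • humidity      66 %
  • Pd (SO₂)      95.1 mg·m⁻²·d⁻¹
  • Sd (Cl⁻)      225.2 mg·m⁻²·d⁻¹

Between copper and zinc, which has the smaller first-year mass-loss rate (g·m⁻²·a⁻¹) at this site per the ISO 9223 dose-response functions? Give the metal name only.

copper: T≤10 °C ⇒ hinge +0.126·(6.6−10) = -0.4284
  SO₂ term: 0.0053·95.1^0.26·exp(0.059·66-0.4284) = 0.5542
  Cl⁻ term: 0.01025·225.2^0.27·exp(0.036·66+0.049·6.6) = 0.658
  r_corr = 0.5542 + 0.658 = 1.212 μm/a
  mass loss = 1.212 μm/a × 8.96 g/cm³ = 10.86 g·m⁻²·a⁻¹
zinc: T≤10 °C ⇒ hinge +0.038·(6.6−10) = -0.1292
  SO₂ term: 0.0129·95.1^0.44·exp(0.046·66-0.1292) = 1.751
  Cl⁻ term: 0.0175·225.2^0.57·exp(0.008·66+0.085·6.6) = 1.14
  sum: 1.751 + 1.14 → r_corr = 2.892 μm/a
  mass loss = 2.892 μm/a × 7.14 g/cm³ = 20.65 g·m⁻²·a⁻¹
Ordering by g·m⁻²·a⁻¹: zinc (20.6) > copper (10.9)

copper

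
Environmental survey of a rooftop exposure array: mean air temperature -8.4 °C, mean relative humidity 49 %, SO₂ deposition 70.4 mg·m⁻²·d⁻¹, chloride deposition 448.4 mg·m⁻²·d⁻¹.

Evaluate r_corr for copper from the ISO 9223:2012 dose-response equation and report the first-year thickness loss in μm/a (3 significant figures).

copper: f(T) = +0.126·(T−10) [T≤10 °C] = -2.3184
  Pd branch = 0.0053·Pd^0.26·e^(0.059·RH+f) = 0.0284 μm/a
  Sd branch = 0.01025·Sd^0.27·e^(0.036·RH+0.049·T) = 0.2061 μm/a
  r_corr = 0.0284 + 0.2061 = 0.2345 μm/a

r_corr = 0.234 μm/a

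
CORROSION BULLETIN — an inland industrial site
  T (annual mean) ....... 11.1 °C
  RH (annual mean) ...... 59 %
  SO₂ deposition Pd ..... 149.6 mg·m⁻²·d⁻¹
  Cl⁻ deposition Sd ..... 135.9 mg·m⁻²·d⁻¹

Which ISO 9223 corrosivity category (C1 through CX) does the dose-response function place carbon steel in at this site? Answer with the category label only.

C5

carbon steel: temperature factor f = -0.054·(1.1) = -0.0594
  SO₂ term: 1.77·149.6^0.52·exp(0.02·59-0.0594) = 73.39
  Cl⁻ term: 0.102·135.9^0.62·exp(0.033·59+0.04·11.1) = 23.42
  sum: 73.39 + 23.42 → r_corr = 96.81 μm/a
96.8 μm/a falls in (80, 200] for carbon steel → category C5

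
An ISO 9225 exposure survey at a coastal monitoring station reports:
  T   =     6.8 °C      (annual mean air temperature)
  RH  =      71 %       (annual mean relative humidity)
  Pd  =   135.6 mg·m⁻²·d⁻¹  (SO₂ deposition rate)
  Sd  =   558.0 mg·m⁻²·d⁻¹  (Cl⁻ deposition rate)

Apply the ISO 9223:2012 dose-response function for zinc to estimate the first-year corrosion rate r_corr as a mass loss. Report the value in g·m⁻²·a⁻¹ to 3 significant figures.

zinc: temperature factor f = +0.038·(-3.2) = -0.1216
  Pd branch = 0.0129·Pd^0.44·e^(0.046·RH+f) = 2.596 μm/a
  Sd branch = 0.0175·Sd^0.57·e^(0.008·RH+0.085·T) = 2.025 μm/a
  r_corr = 2.596 + 2.025 = 4.621 μm/a
Convert to mass loss: 4.621 μm/a × 7.14 g/cm³ = 32.99 g·m⁻²·a⁻¹

r_corr = 33.0 g·m⁻²·a⁻¹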